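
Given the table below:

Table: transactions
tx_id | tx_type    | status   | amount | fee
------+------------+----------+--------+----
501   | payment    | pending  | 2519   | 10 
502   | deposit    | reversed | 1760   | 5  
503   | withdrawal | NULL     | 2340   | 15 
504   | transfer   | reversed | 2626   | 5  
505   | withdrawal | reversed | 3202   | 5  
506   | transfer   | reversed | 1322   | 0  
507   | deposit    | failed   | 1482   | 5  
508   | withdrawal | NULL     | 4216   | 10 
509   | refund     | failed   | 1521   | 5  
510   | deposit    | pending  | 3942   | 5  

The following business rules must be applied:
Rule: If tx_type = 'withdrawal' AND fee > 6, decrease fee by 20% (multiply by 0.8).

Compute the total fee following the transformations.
60.0

Step 1: Find records where tx_type = 'withdrawal' AND fee > 6
Step 2: 2 records match, summing to 25
Step 3: After multiplier: 25 × 0.8 = 20.0
Step 4: Unaffected records sum: 40
Step 5: Final sum = 20.0 + 40 = 60.0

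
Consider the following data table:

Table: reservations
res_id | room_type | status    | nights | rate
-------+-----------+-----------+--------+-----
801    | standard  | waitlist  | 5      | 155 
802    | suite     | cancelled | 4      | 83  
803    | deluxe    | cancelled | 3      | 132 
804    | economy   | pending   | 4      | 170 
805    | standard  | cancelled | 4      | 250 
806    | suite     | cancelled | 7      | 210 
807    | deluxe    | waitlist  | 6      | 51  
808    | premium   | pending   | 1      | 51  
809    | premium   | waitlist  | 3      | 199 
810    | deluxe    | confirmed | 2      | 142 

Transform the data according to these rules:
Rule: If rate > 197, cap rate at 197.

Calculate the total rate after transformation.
1375

Step 1: 3 records have rate > 197
Step 2: These records originally summed to 659
Step 3: After capping: 3 × 197 = 591
Step 4: Unaffected records sum: 784
Step 5: Final sum = 591 + 784 = 1375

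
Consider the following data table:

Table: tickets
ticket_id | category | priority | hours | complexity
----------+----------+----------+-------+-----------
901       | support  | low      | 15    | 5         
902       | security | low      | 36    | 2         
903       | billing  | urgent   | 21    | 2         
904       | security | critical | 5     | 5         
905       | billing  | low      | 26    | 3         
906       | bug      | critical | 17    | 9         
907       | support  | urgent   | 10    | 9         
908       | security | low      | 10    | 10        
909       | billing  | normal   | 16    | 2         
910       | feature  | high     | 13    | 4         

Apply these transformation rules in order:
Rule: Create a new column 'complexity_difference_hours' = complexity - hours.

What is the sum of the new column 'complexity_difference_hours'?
-118

Step 1: For each record, compute complexity - hours
Example calculations:
  5 - 15 = -10
  2 - 36 = -34
  2 - 21 = -19
  ...
Step 2: Sum all derived values
Step 3: Total = -118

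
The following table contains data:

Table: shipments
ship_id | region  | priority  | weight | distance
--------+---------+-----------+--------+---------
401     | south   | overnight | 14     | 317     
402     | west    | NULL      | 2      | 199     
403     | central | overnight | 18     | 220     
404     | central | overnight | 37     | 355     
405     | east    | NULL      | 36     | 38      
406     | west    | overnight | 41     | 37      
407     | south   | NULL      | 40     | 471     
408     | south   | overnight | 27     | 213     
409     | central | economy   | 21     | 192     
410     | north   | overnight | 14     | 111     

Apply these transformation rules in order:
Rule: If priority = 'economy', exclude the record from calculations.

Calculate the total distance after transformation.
1961

Step 1: Identify records where priority = 'economy'
Step 2: The excluded records sum to 192
Step 3: Original total distance = 2153
Step 4: Remaining total = 2153 - 192 = 1961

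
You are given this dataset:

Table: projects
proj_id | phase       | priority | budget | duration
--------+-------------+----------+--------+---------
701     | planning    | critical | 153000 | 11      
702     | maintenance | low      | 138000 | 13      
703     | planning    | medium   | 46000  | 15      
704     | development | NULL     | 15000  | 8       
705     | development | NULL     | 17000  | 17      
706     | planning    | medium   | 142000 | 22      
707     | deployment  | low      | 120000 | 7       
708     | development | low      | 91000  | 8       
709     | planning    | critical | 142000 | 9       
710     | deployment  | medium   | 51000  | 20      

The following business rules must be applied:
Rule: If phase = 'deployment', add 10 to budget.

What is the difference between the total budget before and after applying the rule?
20

Step 1: Original sum of budget = 915000
Step 2: 2 records have phase = 'deployment'
Step 3: Each affected record changes by 10
Step 4: Total change = 2 × 10 = 20
Step 5: New sum = 915000 + 20 = 915020
Step 6: Difference = |915020 - 915000| = 20
        (Sum increased by 20)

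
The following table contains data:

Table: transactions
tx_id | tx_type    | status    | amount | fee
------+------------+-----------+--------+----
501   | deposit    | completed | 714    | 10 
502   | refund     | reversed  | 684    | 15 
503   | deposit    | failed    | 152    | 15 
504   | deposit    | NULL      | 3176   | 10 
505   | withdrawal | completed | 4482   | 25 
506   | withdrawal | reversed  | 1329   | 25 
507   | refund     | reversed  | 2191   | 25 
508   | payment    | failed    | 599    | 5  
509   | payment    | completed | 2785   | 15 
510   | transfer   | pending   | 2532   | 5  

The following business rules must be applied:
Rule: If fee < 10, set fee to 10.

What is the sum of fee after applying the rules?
160

Step 1: 2 records have fee < 10
Step 2: These records originally summed to 10
Step 3: After setting to minimum: 2 × 10 = 20
Step 4: Unaffected records sum: 140
Step 5: Final sum = 20 + 140 = 160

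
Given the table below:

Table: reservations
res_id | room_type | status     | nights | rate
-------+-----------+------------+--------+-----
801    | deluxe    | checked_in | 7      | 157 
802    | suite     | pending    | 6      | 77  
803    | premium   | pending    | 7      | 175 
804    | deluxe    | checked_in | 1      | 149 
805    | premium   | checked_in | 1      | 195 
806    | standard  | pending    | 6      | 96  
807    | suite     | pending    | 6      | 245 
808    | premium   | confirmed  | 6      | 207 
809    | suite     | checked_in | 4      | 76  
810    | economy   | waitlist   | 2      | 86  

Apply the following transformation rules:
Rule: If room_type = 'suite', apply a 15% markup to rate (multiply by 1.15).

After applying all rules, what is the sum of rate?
1522.7

Step 1: Records with room_type = 'suite' have total rate = 398
Step 2: Apply multiplier: 398 × 1.15 = 457.7
Step 3: Other records total: 1065
Step 4: Final sum = 457.7 + 1065 = 1522.7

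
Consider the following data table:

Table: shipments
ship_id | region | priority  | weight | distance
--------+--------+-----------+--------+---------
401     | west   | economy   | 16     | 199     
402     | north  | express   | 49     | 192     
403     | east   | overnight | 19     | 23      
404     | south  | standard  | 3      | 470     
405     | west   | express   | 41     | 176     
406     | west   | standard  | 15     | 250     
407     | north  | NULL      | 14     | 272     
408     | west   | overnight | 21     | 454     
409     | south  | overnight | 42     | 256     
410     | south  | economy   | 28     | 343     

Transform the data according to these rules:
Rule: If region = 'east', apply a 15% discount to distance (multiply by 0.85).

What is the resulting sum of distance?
2631.55

Step 1: Records with region = 'east' have total distance = 23
Step 2: Apply multiplier: 23 × 0.85 = 19.55
Step 3: Other records total: 2612
Step 4: Final sum = 19.55 + 2612 = 2631.55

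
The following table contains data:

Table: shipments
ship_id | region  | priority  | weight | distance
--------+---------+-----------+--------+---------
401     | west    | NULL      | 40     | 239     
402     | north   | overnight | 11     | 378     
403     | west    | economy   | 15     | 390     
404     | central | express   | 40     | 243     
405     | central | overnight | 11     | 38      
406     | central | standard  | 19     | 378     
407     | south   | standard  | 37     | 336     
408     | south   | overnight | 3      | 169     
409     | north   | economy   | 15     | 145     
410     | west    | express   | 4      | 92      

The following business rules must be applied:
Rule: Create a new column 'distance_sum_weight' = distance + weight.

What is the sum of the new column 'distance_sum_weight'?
2603

Step 1: For each record, compute distance + weight
Example calculations:
  239 + 40 = 279
  378 + 11 = 389
  390 + 15 = 405
  ...
Step 2: Sum all derived values
Step 3: Total = 2603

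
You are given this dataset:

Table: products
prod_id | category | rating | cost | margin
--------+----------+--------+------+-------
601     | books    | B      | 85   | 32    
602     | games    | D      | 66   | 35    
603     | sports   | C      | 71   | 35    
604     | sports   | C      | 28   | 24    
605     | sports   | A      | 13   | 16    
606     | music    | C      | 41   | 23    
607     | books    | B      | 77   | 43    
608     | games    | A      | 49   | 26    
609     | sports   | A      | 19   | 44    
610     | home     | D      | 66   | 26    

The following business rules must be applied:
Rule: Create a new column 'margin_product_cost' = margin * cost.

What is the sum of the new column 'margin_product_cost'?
16475

Step 1: For each record, compute margin * cost
Example calculations:
  32 * 85 = 2720
  35 * 66 = 2310
  35 * 71 = 2485
  ...
Step 2: Sum all derived values
Step 3: Total = 16475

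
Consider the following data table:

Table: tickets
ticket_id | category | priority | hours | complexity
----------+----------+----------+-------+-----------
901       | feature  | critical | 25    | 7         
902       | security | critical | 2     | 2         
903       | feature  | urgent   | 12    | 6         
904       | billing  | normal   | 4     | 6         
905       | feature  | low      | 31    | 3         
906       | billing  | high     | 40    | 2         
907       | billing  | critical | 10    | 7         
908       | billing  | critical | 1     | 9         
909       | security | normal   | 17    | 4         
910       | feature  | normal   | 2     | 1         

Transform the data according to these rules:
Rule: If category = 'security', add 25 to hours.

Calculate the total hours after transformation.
194

Step 1: Count records where category = 'security': 2
Step 2: Total bonus added: 2 × 25 = 50
Step 3: Original sum of hours: 144
Step 4: Final sum = 144 + 50 = 194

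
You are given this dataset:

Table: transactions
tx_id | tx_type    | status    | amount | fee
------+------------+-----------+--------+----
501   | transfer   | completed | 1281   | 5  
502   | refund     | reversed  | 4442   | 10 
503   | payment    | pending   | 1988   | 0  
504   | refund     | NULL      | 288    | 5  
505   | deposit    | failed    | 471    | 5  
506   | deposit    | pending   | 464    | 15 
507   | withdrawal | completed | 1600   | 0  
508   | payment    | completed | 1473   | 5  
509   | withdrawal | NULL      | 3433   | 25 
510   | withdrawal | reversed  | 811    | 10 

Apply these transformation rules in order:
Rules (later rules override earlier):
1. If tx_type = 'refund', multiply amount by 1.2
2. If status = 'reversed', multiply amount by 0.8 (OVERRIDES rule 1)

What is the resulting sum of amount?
15258.0

Step 1: Rule 2 takes priority for records with status = 'reversed'
  - 2 records: 5253 × 0.8 = 4202.4
Step 2: Rule 1 applies to remaining records with tx_type = 'refund'
  - 1 records: 288 × 1.2 = 345.6
Step 3: Other records unchanged: 10710
Step 4: Final sum = 4202.4 + 345.6 + 10710 = 15258.0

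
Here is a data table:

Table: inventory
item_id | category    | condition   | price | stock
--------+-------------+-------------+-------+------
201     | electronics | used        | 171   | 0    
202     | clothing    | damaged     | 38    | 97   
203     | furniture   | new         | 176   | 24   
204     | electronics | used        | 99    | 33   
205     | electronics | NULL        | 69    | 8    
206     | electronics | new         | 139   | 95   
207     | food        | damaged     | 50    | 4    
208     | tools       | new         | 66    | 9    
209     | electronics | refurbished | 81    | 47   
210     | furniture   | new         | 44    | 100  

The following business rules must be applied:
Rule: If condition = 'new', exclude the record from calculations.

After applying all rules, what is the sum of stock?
189

Step 1: Identify records where condition = 'new'
Step 2: The excluded records sum to 228
Step 3: Original total stock = 417
Step 4: Remaining total = 417 - 228 = 189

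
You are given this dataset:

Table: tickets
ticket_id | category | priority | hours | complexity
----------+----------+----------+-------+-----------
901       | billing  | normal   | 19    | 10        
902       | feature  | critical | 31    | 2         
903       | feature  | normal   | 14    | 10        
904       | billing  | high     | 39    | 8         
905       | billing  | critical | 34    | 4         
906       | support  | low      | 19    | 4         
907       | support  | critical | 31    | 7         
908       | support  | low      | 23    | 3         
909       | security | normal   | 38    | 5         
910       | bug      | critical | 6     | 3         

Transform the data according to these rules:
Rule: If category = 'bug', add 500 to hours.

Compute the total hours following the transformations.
754

Step 1: Count records where category = 'bug': 1
Step 2: Total bonus added: 1 × 500 = 500
Step 3: Original sum of hours: 254
Step 4: Final sum = 254 + 500 = 754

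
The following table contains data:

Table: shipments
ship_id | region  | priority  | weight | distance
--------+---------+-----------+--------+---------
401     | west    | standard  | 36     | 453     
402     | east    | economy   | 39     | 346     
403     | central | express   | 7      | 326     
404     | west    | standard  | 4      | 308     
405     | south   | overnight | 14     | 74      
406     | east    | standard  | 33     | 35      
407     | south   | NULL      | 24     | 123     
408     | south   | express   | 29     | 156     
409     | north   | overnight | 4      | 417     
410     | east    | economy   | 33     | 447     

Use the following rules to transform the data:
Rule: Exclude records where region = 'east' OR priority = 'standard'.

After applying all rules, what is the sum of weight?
78

Step 1: Find records where region = 'east' OR priority = 'standard'
Step 2: 5 records match, summing to 145
Step 3: Original sum: 223
Step 4: Remaining sum = 223 - 145 = 78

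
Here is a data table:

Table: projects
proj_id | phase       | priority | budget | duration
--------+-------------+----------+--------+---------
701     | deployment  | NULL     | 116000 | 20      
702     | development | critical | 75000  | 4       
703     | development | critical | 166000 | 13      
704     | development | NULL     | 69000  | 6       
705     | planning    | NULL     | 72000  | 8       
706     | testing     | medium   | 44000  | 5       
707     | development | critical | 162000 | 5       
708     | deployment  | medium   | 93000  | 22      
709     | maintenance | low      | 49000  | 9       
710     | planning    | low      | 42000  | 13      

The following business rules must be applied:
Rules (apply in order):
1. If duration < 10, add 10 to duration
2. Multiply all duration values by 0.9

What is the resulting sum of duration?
148.5

Step 1: Apply Rule 1 - Add 10 to records with duration < 10
  - 6 records affected: 37 + (6 × 10) = 97
  - Unaffected records: 68
  - Sum after Rule 1: 165
Step 2: Apply Rule 2 - Multiply all by 0.9
  - 165 × 0.9 = 148.5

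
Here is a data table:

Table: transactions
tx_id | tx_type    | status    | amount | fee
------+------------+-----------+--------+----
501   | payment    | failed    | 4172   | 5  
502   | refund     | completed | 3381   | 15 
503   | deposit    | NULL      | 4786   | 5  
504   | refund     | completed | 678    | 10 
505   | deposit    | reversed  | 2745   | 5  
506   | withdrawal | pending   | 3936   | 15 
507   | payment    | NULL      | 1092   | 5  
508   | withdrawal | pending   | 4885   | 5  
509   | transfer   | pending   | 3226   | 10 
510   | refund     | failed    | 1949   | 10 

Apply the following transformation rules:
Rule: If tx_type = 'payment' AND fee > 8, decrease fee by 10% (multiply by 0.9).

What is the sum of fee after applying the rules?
85

Step 1: Find records where tx_type = 'payment' AND fee > 8
Step 2: 0 records match, summing to 0
Step 3: After multiplier: 0 × 0.9 = 0.0
Step 4: Unaffected records sum: 85
Step 5: Final sum = 0.0 + 85 = 85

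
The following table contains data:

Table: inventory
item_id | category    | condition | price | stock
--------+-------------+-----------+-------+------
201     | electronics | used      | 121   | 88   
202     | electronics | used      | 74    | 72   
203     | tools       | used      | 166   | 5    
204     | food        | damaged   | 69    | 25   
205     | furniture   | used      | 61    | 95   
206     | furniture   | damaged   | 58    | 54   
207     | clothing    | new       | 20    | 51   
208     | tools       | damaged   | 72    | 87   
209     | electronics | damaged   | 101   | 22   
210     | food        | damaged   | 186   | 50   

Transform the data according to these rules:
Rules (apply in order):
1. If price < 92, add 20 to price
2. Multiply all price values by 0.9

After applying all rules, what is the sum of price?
943.2

Step 1: Apply Rule 1 - Add 20 to records with price < 92
  - 6 records affected: 354 + (6 × 20) = 474
  - Unaffected records: 574
  - Sum after Rule 1: 1048
Step 2: Apply Rule 2 - Multiply all by 0.9
  - 1048 × 0.9 = 943.2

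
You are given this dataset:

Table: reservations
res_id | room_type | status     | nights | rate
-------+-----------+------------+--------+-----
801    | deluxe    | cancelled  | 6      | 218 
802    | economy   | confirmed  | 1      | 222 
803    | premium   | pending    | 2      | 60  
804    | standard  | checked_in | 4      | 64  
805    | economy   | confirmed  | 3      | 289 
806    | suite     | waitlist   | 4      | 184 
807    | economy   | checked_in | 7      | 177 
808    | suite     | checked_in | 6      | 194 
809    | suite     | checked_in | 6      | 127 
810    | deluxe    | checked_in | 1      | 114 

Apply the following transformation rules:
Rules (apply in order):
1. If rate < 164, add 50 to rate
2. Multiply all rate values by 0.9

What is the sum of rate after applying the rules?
1664.1

Step 1: Apply Rule 1 - Add 50 to records with rate < 164
  - 4 records affected: 365 + (4 × 50) = 565
  - Unaffected records: 1284
  - Sum after Rule 1: 1849
Step 2: Apply Rule 2 - Multiply all by 0.9
  - 1849 × 0.9 = 1664.1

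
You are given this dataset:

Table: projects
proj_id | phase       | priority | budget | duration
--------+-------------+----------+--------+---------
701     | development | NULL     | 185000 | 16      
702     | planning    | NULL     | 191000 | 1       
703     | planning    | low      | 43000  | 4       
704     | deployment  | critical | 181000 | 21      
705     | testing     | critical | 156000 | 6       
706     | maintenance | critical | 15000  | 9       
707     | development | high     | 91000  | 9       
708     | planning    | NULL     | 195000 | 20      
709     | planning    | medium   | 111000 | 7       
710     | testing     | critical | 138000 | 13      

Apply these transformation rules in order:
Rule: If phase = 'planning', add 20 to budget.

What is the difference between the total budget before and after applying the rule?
80

Step 1: Original sum of budget = 1306000
Step 2: 4 records have phase = 'planning'
Step 3: Each affected record changes by 20
Step 4: Total change = 4 × 20 = 80
Step 5: New sum = 1306000 + 80 = 1306080
Step 6: Difference = |1306080 - 1306000| = 80
        (Sum increased by 80)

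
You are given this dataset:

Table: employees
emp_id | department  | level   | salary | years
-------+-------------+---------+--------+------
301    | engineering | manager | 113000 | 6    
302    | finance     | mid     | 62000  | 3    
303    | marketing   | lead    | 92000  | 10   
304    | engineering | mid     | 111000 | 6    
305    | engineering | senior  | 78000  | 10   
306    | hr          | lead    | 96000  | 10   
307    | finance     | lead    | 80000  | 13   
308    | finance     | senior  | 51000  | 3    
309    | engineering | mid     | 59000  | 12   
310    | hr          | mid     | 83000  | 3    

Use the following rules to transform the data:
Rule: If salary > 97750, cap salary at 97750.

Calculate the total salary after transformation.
796500

Step 1: 2 records have salary > 97750
Step 2: These records originally summed to 224000
Step 3: After capping: 2 × 97750 = 195500
Step 4: Unaffected records sum: 601000
Step 5: Final sum = 195500 + 601000 = 796500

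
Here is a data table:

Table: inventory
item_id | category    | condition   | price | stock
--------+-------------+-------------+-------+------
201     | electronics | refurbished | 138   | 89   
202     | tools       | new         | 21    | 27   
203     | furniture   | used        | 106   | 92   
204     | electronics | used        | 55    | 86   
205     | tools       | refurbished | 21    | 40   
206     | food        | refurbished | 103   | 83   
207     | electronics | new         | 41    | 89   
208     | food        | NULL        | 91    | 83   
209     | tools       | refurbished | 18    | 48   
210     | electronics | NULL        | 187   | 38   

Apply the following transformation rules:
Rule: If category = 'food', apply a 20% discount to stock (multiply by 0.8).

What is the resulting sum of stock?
641.8

Step 1: Records with category = 'food' have total stock = 166
Step 2: Apply multiplier: 166 × 0.8 = 132.8
Step 3: Other records total: 509
Step 4: Final sum = 132.8 + 509 = 641.8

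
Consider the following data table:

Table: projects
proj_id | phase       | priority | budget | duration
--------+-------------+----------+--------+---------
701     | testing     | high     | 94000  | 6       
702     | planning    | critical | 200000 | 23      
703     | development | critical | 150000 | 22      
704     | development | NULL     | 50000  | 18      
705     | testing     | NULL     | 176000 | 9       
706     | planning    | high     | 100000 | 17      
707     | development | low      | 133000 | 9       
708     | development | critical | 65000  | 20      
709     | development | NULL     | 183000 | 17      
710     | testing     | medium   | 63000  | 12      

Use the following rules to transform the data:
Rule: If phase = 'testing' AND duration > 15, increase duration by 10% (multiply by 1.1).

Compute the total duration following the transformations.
153

Step 1: Find records where phase = 'testing' AND duration > 15
Step 2: 0 records match, summing to 0
Step 3: After multiplier: 0 × 1.1 = 0.0
Step 4: Unaffected records sum: 153
Step 5: Final sum = 0.0 + 153 = 153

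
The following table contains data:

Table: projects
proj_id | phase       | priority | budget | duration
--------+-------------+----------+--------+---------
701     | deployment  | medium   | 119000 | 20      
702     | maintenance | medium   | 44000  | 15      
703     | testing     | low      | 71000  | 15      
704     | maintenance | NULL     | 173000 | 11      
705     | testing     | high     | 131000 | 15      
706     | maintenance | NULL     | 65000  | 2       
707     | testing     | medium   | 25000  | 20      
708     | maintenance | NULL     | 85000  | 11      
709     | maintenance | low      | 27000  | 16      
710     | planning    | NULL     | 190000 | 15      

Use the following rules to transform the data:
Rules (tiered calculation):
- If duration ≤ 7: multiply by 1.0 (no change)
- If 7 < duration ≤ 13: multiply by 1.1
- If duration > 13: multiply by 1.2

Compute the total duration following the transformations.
165.4

Step 1: Tier 1 (duration ≤ 7): 1 records, sum = 2 × 1.0 = 2.0
Step 2: Tier 2 (7 < duration ≤ 13): 2 records, sum = 22 × 1.1 = 24.2
Step 3: Tier 3 (duration > 13): 7 records, sum = 116 × 1.2 = 139.2
Step 4: Final sum = 2.0 + 24.2 + 139.2 = 165.4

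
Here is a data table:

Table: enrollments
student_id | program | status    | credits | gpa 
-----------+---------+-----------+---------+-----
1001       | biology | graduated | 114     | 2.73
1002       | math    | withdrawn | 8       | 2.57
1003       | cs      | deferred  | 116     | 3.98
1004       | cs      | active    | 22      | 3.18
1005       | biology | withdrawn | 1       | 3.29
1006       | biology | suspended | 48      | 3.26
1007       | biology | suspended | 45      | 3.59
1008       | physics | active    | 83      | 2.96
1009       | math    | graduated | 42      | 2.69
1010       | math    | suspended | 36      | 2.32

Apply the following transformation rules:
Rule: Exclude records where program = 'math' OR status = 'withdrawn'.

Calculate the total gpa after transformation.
19.7

Step 1: Find records where program = 'math' OR status = 'withdrawn'
Step 2: 4 records match, summing to 10.87
Step 3: Original sum: 30.57
Step 4: Remaining sum = 30.57 - 10.87 = 19.7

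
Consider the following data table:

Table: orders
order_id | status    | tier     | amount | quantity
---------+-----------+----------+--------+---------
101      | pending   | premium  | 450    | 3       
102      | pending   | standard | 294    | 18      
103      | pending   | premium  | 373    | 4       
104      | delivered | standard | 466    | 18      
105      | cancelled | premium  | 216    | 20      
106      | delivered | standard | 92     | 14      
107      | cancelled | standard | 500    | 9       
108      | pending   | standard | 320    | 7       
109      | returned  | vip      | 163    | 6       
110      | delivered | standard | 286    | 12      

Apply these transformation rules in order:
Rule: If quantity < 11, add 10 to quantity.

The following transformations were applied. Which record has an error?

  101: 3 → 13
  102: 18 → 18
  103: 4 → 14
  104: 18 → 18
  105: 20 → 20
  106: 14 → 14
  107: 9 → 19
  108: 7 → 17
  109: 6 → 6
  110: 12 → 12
Record 109 has an error. The correct transformed value should be 16, not 6.

Step 1: Check each record against the rule
Step 2: Record 109 has quantity = 6
Step 3: Since 6 < 11, the bonus should have been applied
Step 4: Correct value = 16, but claimed value = 6
Conclusion: Record 109 has the error.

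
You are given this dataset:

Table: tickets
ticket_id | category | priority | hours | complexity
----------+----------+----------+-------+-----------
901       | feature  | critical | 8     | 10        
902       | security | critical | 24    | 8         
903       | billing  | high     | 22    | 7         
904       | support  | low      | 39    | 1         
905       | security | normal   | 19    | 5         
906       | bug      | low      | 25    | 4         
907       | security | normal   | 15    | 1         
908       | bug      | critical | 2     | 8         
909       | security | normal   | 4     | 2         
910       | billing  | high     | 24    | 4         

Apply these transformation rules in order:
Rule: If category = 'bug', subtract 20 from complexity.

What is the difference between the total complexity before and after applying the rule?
40

Step 1: Original sum of complexity = 50
Step 2: 2 records have category = 'bug'
Step 3: Each affected record changes by -20
Step 4: Total change = 2 × -20 = -40
Step 5: New sum = 50 + -40 = 10
Step 6: Difference = |10 - 50| = 40
        (Sum decreased by 40)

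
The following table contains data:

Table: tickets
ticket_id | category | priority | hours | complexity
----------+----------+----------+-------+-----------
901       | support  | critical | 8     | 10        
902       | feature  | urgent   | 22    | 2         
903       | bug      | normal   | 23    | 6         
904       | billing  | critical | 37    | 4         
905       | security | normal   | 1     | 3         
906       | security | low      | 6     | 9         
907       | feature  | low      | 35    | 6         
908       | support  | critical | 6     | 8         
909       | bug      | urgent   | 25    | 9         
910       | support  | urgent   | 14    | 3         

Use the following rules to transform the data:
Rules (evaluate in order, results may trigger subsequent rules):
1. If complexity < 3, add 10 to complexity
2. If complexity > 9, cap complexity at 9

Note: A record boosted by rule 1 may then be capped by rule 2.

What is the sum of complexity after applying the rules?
66

Step 1: Apply rule 1 to records with complexity < 3
  - 1 records get bonus of 10
  - Of these, 1 records then exceed 9 and get capped
Step 2: Apply rule 2 to records with complexity > 9
  - 1 records (original) are capped
Step 3: Calculate final sum = 66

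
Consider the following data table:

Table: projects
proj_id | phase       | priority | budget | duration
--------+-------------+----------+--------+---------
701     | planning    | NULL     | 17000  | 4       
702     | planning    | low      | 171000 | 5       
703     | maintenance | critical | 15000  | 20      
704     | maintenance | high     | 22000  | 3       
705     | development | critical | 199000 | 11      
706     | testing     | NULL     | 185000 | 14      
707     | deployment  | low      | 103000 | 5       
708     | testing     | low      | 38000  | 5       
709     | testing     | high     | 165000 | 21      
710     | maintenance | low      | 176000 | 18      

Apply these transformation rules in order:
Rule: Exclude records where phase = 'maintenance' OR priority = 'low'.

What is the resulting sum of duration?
50

Step 1: Find records where phase = 'maintenance' OR priority = 'low'
Step 2: 6 records match, summing to 56
Step 3: Original sum: 106
Step 4: Remaining sum = 106 - 56 = 50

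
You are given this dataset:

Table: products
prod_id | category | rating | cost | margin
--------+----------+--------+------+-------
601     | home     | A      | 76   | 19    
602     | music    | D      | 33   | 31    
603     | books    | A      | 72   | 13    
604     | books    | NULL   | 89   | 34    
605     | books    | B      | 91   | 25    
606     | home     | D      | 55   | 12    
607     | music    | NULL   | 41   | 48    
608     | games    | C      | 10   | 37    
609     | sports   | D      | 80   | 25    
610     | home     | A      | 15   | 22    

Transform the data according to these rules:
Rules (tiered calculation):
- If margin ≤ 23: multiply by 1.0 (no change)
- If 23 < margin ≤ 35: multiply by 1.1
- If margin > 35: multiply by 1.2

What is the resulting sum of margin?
294.5

Step 1: Tier 1 (margin ≤ 23): 4 records, sum = 66 × 1.0 = 66.0
Step 2: Tier 2 (23 < margin ≤ 35): 4 records, sum = 115 × 1.1 = 126.5
Step 3: Tier 3 (margin > 35): 2 records, sum = 85 × 1.2 = 102.0
Step 4: Final sum = 66.0 + 126.5 + 102.0 = 294.5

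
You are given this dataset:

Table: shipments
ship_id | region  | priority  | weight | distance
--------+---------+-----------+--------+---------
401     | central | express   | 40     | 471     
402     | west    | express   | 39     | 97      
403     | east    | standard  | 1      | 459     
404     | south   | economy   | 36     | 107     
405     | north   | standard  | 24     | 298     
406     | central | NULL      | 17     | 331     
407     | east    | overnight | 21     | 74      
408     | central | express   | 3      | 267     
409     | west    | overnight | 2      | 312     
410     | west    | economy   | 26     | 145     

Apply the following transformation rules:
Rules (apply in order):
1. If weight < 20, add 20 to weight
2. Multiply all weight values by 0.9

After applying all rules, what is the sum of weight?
260.1

Step 1: Apply Rule 1 - Add 20 to records with weight < 20
  - 4 records affected: 23 + (4 × 20) = 103
  - Unaffected records: 186
  - Sum after Rule 1: 289
Step 2: Apply Rule 2 - Multiply all by 0.9
  - 289 × 0.9 = 260.1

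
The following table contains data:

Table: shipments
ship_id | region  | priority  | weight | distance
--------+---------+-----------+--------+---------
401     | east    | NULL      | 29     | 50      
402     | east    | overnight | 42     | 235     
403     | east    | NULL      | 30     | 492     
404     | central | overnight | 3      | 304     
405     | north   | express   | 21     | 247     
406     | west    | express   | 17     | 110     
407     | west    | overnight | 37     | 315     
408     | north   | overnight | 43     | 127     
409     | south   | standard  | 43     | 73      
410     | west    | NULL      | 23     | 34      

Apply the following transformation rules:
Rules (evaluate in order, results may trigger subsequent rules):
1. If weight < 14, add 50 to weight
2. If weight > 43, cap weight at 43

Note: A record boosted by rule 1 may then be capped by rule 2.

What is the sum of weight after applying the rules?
328

Step 1: Apply rule 1 to records with weight < 14
  - 1 records get bonus of 50
  - Of these, 1 records then exceed 43 and get capped
Step 2: Apply rule 2 to records with weight > 43
  - 0 records (original) are capped
Step 3: Calculate final sum = 328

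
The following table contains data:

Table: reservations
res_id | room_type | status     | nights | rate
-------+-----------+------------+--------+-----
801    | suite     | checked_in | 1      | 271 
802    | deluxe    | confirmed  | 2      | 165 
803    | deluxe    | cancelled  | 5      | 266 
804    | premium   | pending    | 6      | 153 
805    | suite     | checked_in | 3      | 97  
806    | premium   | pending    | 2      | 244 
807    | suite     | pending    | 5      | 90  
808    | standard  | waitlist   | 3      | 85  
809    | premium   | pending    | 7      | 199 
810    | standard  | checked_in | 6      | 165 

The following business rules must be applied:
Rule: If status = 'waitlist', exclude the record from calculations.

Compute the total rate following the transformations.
1650

Step 1: Identify records where status = 'waitlist'
Step 2: The excluded records sum to 85
Step 3: Original total rate = 1735
Step 4: Remaining total = 1735 - 85 = 1650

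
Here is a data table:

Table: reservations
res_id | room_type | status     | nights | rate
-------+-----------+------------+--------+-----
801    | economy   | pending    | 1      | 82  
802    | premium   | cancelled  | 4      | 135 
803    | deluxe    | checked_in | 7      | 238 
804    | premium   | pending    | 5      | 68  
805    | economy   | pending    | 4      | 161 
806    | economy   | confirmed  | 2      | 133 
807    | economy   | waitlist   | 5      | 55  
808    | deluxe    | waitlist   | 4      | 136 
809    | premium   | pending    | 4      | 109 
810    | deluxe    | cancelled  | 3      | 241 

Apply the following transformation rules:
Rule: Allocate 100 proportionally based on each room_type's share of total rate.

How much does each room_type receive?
deluxe: 45.29, economy: 31.74, premium: 22.97

Step 1: Calculate total rate = 1358
Step 2: Calculate each room_type's proportion:
  deluxe: 615/1358 = 45.29% → 45.29
  economy: 431/1358 = 31.74% → 31.74
  premium: 312/1358 = 22.97% → 22.97
Step 3: Verify: sum of allocations ≈ 100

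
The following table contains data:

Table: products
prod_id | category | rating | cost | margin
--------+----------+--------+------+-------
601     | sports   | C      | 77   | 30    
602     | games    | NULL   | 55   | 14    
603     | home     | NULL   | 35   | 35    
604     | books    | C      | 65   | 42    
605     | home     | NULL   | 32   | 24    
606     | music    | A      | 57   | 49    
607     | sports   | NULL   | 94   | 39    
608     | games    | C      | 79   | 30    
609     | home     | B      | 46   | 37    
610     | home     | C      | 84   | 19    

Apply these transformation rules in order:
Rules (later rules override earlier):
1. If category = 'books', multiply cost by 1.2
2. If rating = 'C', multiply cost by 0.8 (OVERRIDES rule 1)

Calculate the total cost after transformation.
563.0

Step 1: Rule 2 takes priority for records with rating = 'C'
  - 4 records: 305 × 0.8 = 244.0
Step 2: Rule 1 applies to remaining records with category = 'books'
  - 0 records: 0 × 1.2 = 0.0
Step 3: Other records unchanged: 319
Step 4: Final sum = 244.0 + 0.0 + 319 = 563.0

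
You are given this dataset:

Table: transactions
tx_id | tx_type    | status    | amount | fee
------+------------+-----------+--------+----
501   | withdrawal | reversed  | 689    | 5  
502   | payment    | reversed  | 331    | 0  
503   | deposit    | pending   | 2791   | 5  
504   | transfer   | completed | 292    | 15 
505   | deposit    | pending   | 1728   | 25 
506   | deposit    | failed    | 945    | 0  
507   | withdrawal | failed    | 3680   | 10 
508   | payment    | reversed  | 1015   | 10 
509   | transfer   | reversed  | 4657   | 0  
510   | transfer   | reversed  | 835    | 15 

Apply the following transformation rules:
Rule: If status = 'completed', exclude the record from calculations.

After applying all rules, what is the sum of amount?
16671

Step 1: Identify records where status = 'completed'
Step 2: The excluded records sum to 292
Step 3: Original total amount = 16963
Step 4: Remaining total = 16963 - 292 = 16671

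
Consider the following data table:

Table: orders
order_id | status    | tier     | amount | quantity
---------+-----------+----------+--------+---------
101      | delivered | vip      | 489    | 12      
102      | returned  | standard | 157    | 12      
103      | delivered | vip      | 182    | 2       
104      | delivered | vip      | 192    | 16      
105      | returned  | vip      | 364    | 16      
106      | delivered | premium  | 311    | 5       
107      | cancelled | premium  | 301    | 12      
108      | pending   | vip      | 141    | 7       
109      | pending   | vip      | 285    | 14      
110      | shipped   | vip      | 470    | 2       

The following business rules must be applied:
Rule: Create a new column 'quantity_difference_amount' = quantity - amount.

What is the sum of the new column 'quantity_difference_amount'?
-2794

Step 1: For each record, compute quantity - amount
Example calculations:
  12 - 489 = -477
  12 - 157 = -145
  2 - 182 = -180
  ...
Step 2: Sum all derived values
Step 3: Total = -2794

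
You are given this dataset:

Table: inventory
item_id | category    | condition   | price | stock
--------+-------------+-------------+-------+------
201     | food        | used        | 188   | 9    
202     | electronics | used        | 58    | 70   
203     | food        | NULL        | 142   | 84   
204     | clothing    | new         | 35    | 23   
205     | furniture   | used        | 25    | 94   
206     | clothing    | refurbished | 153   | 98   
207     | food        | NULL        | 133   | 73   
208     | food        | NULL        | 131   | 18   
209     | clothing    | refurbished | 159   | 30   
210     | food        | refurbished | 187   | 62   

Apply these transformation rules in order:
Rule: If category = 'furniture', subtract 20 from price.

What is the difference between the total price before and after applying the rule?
20

Step 1: Original sum of price = 1211
Step 2: 1 records have category = 'furniture'
Step 3: Each affected record changes by -20
Step 4: Total change = 1 × -20 = -20
Step 5: New sum = 1211 + -20 = 1191
Step 6: Difference = |1191 - 1211| = 20
        (Sum decreased by 20)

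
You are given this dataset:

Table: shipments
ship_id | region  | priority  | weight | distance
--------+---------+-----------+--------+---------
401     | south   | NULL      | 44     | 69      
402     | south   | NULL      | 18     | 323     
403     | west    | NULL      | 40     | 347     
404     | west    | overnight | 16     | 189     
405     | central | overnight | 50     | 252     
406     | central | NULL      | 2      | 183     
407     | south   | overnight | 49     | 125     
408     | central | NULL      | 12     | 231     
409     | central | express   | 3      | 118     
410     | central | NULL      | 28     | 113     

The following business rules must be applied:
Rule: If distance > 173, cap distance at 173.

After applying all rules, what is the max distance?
173

Step 1: Original maximum distance = 347
Step 2: Apply cap at 173
Step 3: 6 records had distance > 173 and were capped
Step 4: Maximum after transformation = 173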